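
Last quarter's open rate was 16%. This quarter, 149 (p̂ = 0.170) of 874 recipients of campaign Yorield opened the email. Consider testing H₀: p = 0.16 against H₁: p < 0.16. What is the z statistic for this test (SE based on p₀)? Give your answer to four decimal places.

z = 0.8452

p̂ = 149/874 = 0.170481.
Under H₀, SE = √(0.16·0.84/874) = √(0.000153776) = 0.012401.
z = (0.170481 − 0.16)/0.012401 = 0.010481/0.012401 = 0.8452.
p-value = P(Z < 0.845) ≈ 0.8010.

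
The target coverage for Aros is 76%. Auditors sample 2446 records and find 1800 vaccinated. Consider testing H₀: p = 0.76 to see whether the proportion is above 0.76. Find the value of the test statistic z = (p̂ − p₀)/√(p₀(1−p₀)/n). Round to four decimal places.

p̂ = 1800/2446 ≈ 0.7358953.
Under H₀, SE = √(0.76·0.24/2446) = √(7.45707e-05) = 0.0086354.
z = (0.7358953 − 0.76)/0.0086354 = -0.0241047/0.0086354 = -2.7914.

z = -2.7914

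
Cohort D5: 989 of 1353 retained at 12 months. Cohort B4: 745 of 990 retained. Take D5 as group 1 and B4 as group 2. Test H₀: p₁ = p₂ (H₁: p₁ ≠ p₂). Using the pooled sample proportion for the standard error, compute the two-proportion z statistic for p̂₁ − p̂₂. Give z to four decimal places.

p̂₁ = 989/1353 = 0.730968, p̂₂ = 745/990 = 0.752525.
Pooled p̂ = (989+745)/(1353+990) = 1734/2343 = 0.740077.
SE = √(0.192363 × 0.0017492) = 0.018343.
z = (0.730968 − 0.752525)/0.018343 = -0.021557/0.018343 = -1.1752.
Two-sided p-value ≈ 2·Φ(−1.175) = 0.2399.

z = -1.1752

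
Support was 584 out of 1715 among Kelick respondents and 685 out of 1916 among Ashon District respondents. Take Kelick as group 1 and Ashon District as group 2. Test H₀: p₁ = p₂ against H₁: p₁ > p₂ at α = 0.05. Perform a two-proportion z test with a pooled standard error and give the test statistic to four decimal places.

z = -1.0720

p̂₁ = 584/1715 = 0.340525, p̂₂ = 685/1916 = 0.357516.
Pooled p̂ = (584+685)/(1715+1916) = 1269/3631 = 0.349490.
SE = √(0.227347 × 0.00110501) = 0.015850.
z = (0.340525 − 0.357516)/0.015850 = -0.016991/0.015850 = -1.0720.
p-value = P(Z > -1.072) ≈ 0.8581, so at α = 0.05 we fail to reject H₀.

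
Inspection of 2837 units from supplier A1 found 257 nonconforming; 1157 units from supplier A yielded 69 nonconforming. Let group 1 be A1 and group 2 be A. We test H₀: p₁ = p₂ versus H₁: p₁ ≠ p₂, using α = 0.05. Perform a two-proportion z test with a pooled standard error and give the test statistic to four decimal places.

z = 3.2409

p̂₁ = 257/2837 = 0.0905886, p̂₂ = 69/1157 = 0.0596370.
Pooled p̂ = (257+69)/(2837+1157) = 326/3994 = 0.0816224.
SE = √(0.0749602 × 0.00121679) = 0.0095504.
z = (0.0905886 − 0.0596370)/0.0095504 = 0.0309516/0.0095504 = 3.2409.
p-value = 2·P(Z > 3.241) ≈ 0.0012; since p < α = 0.05, reject H₀.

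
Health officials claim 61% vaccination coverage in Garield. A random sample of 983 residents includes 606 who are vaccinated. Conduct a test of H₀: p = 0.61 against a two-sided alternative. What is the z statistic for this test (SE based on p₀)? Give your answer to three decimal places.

z = 0.417

p̂ = 606/983 ≈ 0.616480.
Standard error under H₀: √(0.61×0.39/983) = 0.015557.
z = (0.616480 − 0.61)/0.015557 = 0.006480/0.015557 = 0.417.
p-value = 2·P(Z > 0.417) ≈ 0.6770.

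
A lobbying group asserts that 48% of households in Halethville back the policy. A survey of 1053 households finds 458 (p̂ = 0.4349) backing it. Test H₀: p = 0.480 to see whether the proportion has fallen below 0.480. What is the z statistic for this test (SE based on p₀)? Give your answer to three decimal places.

z = -2.926

p̂ = 458/1053 ≈ 0.434948.
Under H₀, SE = √(0.48·0.52/1053) = √(0.000237037) = 0.015396.
z = (0.434948 − 0.48)/0.015396 = -0.045052/0.015396 = -2.926.
p-value = P(Z < -2.926) ≈ 0.0017.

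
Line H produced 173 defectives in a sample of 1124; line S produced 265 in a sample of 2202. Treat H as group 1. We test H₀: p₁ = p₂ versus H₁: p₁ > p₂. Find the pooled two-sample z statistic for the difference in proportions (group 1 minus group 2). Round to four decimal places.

z = 2.7081

p̂₁ = 173/1124 ≈ 0.153915, p̂₂ = 265/2202 ≈ 0.120345.
Pooled p̂ = (173+265)/(1124+2202) = 438/3326 = 0.131690.
SE = √(p̂(1−p̂)(1/n₁+1/n₂)) = √(0.131690·0.868310·0.00134381) = √(0.000153662) = 0.012396.
z = (0.153915 − 0.120345)/0.012396 = 0.033570/0.012396 = 2.7081.
p-value = P(Z > 2.708) ≈ 0.0034.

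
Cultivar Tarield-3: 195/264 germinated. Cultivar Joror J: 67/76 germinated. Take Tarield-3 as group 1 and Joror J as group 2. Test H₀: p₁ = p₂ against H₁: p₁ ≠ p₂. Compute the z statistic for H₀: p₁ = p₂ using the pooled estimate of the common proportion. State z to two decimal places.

z = -2.61

p̂₁ = 195/264 ≈ 0.7386, p̂₂ = 67/76 ≈ 0.8816.
Pooled p̂ = (195+67)/(264+76) = 262/340 = 0.7706.
SE = √(0.176782 × 0.0169458) = 0.0547.
z = (0.7386 − 0.8816)/0.0547 = -0.1430/0.0547 = -2.61.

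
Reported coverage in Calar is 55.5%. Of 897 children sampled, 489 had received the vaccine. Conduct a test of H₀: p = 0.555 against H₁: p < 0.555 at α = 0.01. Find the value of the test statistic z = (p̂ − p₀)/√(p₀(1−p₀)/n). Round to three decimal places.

p̂ = 489/897 ≈ 0.54515.
SE = √(p₀(1−p₀)/n) = √(0.24698/897) = 0.01659.
z = (0.54515 − 0.555)/0.01659 = -0.00985/0.01659 = -0.594.
p-value = P(Z < -0.594) ≈ 0.2764; since p > α = 0.01, fail to reject H₀.

z = -0.594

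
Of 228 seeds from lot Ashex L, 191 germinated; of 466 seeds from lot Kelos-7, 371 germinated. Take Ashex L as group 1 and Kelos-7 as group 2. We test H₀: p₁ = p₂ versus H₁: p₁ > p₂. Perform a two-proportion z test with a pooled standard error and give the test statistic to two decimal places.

z = 1.31

p̂₁ = 191/228 = 0.8377, p̂₂ = 371/466 = 0.7961.
Pooled p̂ = (191+371)/(228+466) = 562/694 = 0.8098.
SE = √(0.154025 × 0.00653189) = 0.0317.
z = (0.8377 − 0.7961)/0.0317 = 0.0416/0.0317 = 1.31.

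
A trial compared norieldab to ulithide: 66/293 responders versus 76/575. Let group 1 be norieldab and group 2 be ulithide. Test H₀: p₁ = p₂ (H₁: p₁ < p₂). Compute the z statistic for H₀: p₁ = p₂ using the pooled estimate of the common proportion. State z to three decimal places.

z = 3.506

p̂₁ = 66/293 = 0.22526, p̂₂ = 76/575 = 0.13217.
Pooled p̂ = (66+76)/(293+575) = 142/868 = 0.16359.
SE = √(p̂(1−p̂)(1/n₁+1/n₂)) = √(0.16359·0.83641·0.0051521) = √(0.000704969) = 0.02655.
z = (0.22526 − 0.13217)/0.02655 = 0.09309/0.02655 = 3.506.
p-value = P(Z < 3.506) ≈ 0.9998.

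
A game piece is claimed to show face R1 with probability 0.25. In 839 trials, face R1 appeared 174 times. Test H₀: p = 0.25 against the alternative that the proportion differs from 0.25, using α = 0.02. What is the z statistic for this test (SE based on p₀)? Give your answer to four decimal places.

z = -2.8503

p̂ = 174/839 ≈ 0.2073897.
SE = √(p₀(1−p₀)/n) = √(0.1875/839) = 0.0149493.
z = (0.2073897 − 0.25)/0.0149493 = -0.0426103/0.0149493 = -2.8503.
Two-sided p-value ≈ 2·Φ(−2.850) = 0.0044. With α = 0.02, reject H₀.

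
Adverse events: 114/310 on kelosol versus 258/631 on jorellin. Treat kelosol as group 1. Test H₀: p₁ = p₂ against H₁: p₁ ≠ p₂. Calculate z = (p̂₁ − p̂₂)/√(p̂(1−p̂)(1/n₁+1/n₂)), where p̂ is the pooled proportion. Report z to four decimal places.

p̂₁ = 114/310 ≈ 0.367742, p̂₂ = 258/631 ≈ 0.408875.
Pooled p̂ = (114+258)/(310+631) = 372/941 = 0.395324.
SE = √(p̂(1−p̂)(1/n₁+1/n₂)) = √(0.395324·0.604676·0.00481059) = √(0.00114994) = 0.033911.
z = (0.367742 − 0.408875)/0.033911 = -0.041133/0.033911 = -1.2130.

z = -1.2130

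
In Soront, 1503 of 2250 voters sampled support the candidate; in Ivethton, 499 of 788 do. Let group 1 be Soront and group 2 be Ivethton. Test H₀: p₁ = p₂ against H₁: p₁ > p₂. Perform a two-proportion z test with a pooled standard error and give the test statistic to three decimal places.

z = 1.771

p̂₁ = 1503/2250 ≈ 0.66800, p̂₂ = 499/788 ≈ 0.63325.
Pooled p̂ = (1503+499)/(2250+788) = 2002/3038 = 0.65899.
SE = √(p̂(1−p̂)(1/n₁+1/n₂)) = √(0.65899·0.34101·0.00171348) = √(0.000385059) = 0.01962.
z = (0.66800 − 0.63325)/0.01962 = 0.03475/0.01962 = 1.771.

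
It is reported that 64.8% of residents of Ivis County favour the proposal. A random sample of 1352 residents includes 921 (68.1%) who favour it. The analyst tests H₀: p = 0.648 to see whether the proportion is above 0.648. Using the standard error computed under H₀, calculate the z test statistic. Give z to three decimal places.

p̂ = 921/1352 ≈ 0.68121.
Standard error under H₀: √(0.648×0.352/1352) = 0.01299.
z = (0.68121 − 0.648)/0.01299 = 0.03321/0.01299 = 2.557.

z = 2.557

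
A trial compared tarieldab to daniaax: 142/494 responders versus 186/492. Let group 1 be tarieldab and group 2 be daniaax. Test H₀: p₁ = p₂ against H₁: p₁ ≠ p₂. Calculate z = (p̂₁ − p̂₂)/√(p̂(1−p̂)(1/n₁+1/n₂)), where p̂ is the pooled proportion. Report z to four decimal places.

p̂₁ = 142/494 = 0.287449, p̂₂ = 186/492 = 0.378049.
Pooled p̂ = (142+186)/(494+492) = 328/986 = 0.332657.
SE = √(0.221996 × 0.00405681) = 0.030010.
z = (0.287449 − 0.378049)/0.030010 = -0.090600/0.030010 = -3.0190.
Two-sided p-value ≈ 2·Φ(−3.019) = 0.0025.

z = -3.0190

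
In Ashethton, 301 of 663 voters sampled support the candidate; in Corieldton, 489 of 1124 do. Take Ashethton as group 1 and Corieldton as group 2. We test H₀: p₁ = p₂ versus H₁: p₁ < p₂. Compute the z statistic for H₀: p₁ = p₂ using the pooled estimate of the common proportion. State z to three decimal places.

z = 0.779

p̂₁ = 301/663 = 0.45400, p̂₂ = 489/1124 = 0.43505.
Pooled p̂ = (301+489)/(663+1124) = 790/1787 = 0.44208.
SE = √(p̂(1−p̂)(1/n₁+1/n₂)) = √(0.44208·0.55792·0.00239798) = √(0.00059145) = 0.02432.
z = (0.45400 − 0.43505)/0.02432 = 0.01895/0.02432 = 0.779.
p-value = P(Z < 0.779) ≈ 0.7820.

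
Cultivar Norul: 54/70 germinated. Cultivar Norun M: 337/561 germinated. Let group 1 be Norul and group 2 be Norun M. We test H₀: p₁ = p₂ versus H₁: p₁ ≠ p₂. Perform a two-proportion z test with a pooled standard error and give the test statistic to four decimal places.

z = 2.7741

p̂₁ = 54/70 = 0.771429, p̂₂ = 337/561 = 0.600713.
Pooled p̂ = (54+337)/(70+561) = 391/631 = 0.619651.
SE = √(p̂(1−p̂)(1/n₁+1/n₂)) = √(0.619651·0.380349·0.0160682) = √(0.00378702) = 0.061539.
z = (0.771429 − 0.600713)/0.061539 = 0.170716/0.061539 = 2.7741.
p-value = 2·P(Z > 2.774) ≈ 0.0055.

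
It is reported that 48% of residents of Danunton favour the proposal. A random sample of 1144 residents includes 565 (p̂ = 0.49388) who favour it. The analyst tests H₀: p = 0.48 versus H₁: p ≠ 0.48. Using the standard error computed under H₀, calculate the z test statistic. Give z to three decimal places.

z = 0.940

p̂ = 565/1144 = 0.49388.
SE = √(p₀(1−p₀)/n) = √(0.2496/1144) = 0.01477.
z = (0.49388 − 0.48)/0.01477 = 0.01388/0.01477 = 0.940.
Two-sided p-value ≈ 2·Φ(−0.940) = 0.3473.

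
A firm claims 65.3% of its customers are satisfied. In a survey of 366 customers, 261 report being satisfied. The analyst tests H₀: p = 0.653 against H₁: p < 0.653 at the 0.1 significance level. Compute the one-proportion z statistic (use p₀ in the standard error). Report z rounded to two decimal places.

p̂ = 261/366 ≈ 0.71311.
SE = √(p₀(1−p₀)/n) = √(0.22659/366) = 0.02488.
z = (0.71311 − 0.653)/0.02488 = 0.06011/0.02488 = 2.42.
p-value = P(Z < 2.416) ≈ 0.9922. With α = 0.1, fail to reject H₀.

z = 2.42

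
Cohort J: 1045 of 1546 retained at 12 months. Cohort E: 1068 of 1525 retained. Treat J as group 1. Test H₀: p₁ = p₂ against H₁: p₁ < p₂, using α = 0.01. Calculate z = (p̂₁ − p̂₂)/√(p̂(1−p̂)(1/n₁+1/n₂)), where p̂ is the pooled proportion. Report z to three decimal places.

z = -1.459

p̂₁ = 1045/1546 ≈ 0.67594, p̂₂ = 1068/1525 ≈ 0.70033.
Pooled p̂ = (1045+1068)/(1546+1525) = 2113/3071 = 0.68805.
SE = √(p̂(1−p̂)(1/n₁+1/n₂)) = √(0.68805·0.31195·0.00130257) = √(0.00027958) = 0.01672.
z = (0.67594 − 0.70033)/0.01672 = -0.02439/0.01672 = -1.459.
p-value = P(Z < -1.459) ≈ 0.0723, so at α = 0.01 we fail to reject H₀.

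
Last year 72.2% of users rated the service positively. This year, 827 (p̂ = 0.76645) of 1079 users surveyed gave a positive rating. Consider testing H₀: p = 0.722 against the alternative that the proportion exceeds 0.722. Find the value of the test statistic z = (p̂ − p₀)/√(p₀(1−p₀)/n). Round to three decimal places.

p̂ = 827/1079 ≈ 0.76645.
SE = √(p₀(1−p₀)/n) = √(0.20072/1079) = 0.01364.
z = (0.76645 − 0.722)/0.01364 = 0.04445/0.01364 = 3.259.
p-value = P(Z > 3.259) ≈ 0.0006.

z = 3.259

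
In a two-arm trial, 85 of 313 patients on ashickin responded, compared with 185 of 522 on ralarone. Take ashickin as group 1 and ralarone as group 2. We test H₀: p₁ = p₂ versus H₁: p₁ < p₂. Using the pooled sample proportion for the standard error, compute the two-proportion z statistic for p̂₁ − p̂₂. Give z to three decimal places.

p̂₁ = 85/313 ≈ 0.27157, p̂₂ = 185/522 ≈ 0.35441.
Pooled p̂ = (85+185)/(313+522) = 270/835 = 0.32335.
SE = √(0.218796 × 0.0051106) = 0.03344.
z = (0.27157 − 0.35441)/0.03344 = -0.08284/0.03344 = -2.477.

z = -2.477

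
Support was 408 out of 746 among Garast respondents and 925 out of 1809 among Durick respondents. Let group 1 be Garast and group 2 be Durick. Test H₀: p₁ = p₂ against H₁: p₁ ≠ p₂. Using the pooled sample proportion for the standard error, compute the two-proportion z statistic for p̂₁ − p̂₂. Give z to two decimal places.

z = 1.64

p̂₁ = 408/746 ≈ 0.5469, p̂₂ = 925/1809 ≈ 0.5113.
Pooled p̂ = (408+925)/(746+1809) = 1333/2555 = 0.5217.
SE = √(0.249528 × 0.00189327) = 0.0217.
z = (0.5469 − 0.5113)/0.0217 = 0.0356/0.0217 = 1.64.
Two-sided p-value ≈ 2·Φ(−1.637) = 0.1016.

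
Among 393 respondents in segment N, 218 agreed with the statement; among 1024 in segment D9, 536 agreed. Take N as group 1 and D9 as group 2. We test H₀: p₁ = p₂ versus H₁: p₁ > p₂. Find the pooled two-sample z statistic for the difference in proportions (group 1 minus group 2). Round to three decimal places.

p̂₁ = 218/393 ≈ 0.55471, p̂₂ = 536/1024 ≈ 0.52344.
Pooled p̂ = (218+536)/(393+1024) = 754/1417 = 0.53211.
SE = √(0.248969 × 0.00352109) = 0.02961.
z = (0.55471 − 0.52344)/0.02961 = 0.03127/0.02961 = 1.056.

z = 1.056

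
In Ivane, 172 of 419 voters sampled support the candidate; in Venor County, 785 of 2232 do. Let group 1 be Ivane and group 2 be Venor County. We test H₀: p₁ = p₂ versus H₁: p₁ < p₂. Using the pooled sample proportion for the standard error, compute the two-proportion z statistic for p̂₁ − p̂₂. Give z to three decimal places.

z = 2.299

p̂₁ = 172/419 = 0.410501, p̂₂ = 785/2232 = 0.351703.
Pooled p̂ = (172+785)/(419+2232) = 957/2651 = 0.360996.
SE = √(p̂(1−p̂)(1/n₁+1/n₂)) = √(0.360996·0.639004·0.00283466) = √(0.000653894) = 0.025571.
z = (0.410501 − 0.351703)/0.025571 = 0.058798/0.025571 = 2.299.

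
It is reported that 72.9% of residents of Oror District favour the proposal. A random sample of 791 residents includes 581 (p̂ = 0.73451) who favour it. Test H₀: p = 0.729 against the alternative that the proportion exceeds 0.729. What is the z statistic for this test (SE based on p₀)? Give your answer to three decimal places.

z = 0.349

p̂ = 581/791 = 0.73451.
SE = √(p₀(1−p₀)/n) = √(0.19756/791) = 0.01580.
z = (0.73451 − 0.729)/0.01580 = 0.00551/0.01580 = 0.349.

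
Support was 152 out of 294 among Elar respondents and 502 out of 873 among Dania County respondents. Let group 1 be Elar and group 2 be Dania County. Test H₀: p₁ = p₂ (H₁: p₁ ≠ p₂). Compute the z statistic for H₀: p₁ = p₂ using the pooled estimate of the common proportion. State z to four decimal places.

z = -1.7336

p̂₁ = 152/294 = 0.5170068, p̂₂ = 502/873 = 0.5750286.
Pooled p̂ = (152+502)/(294+873) = 654/1167 = 0.5604113.
SE = √(p̂(1−p̂)(1/n₁+1/n₂)) = √(0.5604113·0.4395887·0.00454684) = √(0.00112012) = 0.0334681.
z = (0.5170068 − 0.5750286)/0.0334681 = -0.0580218/0.0334681 = -1.7336.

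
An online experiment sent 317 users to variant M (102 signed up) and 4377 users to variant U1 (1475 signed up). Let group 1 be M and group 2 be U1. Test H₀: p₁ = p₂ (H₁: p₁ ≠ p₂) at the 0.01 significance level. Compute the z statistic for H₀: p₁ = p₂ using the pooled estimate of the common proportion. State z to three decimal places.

p̂₁ = 102/317 = 0.32177, p̂₂ = 1475/4377 = 0.33699.
Pooled p̂ = (102+1475)/(317+4377) = 1577/4694 = 0.33596.
SE = √(p̂(1−p̂)(1/n₁+1/n₂)) = √(0.33596·0.66404·0.00338304) = √(0.000754727) = 0.02747.
z = (0.32177 − 0.33699)/0.02747 = -0.01522/0.02747 = -0.554.
Two-sided p-value ≈ 2·Φ(−0.554) = 0.5795. With α = 0.01, fail to reject H₀.

z = -0.554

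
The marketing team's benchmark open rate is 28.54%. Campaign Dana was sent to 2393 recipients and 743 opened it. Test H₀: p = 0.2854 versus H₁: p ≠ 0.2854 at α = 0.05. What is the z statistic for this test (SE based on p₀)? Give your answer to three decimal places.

p̂ = 743/2393 = 0.31049.
SE = √(p₀(1−p₀)/n) = √(0.20395/2393) = 0.00923.
z = (0.31049 − 0.2854)/0.00923 = 0.02509/0.00923 = 2.718.
Two-sided p-value ≈ 2·Φ(−2.718) = 0.0066; since p < α = 0.05, reject H₀.

z = 2.718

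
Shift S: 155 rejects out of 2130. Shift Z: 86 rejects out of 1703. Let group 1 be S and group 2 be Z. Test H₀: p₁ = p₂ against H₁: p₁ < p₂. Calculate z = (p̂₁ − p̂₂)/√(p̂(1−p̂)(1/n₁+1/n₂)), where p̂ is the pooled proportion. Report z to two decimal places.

z = 2.82

p̂₁ = 155/2130 = 0.0728, p̂₂ = 86/1703 = 0.0505.
Pooled p̂ = (155+86)/(2130+1703) = 241/3833 = 0.0629.
SE = √(0.0589218 × 0.00105668) = 0.0079.
z = (0.0728 − 0.0505)/0.0079 = 0.0223/0.0079 = 2.82.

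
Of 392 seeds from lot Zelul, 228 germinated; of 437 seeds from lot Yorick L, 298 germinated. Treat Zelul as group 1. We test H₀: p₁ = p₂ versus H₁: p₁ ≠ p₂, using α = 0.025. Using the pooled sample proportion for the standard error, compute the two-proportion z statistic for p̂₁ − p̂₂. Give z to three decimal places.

p̂₁ = 228/392 = 0.58163, p̂₂ = 298/437 = 0.68192.
Pooled p̂ = (228+298)/(392+437) = 526/829 = 0.63450.
SE = √(p̂(1−p̂)(1/n₁+1/n₂)) = √(0.63450·0.36550·0.00483935) = √(0.00112229) = 0.03350.
z = (0.58163 − 0.68192)/0.03350 = -0.10029/0.03350 = -2.994.
p-value = 2·P(Z > 2.994) ≈ 0.0028, so at α = 0.025 we reject H₀.

z = -2.994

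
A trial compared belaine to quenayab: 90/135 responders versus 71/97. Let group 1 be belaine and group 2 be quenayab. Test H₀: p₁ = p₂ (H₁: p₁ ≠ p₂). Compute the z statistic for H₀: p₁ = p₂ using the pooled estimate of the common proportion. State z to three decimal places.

z = -1.064

p̂₁ = 90/135 = 0.66667, p̂₂ = 71/97 = 0.73196.
Pooled p̂ = (90+71)/(135+97) = 161/232 = 0.69397.
SE = √(0.212377 × 0.0177167) = 0.06134.
z = (0.66667 − 0.73196)/0.06134 = -0.06529/0.06134 = -1.064.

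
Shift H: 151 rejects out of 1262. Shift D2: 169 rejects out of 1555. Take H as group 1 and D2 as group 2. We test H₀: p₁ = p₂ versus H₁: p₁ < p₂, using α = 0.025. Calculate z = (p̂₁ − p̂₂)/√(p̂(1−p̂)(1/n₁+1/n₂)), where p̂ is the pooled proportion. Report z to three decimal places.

z = 0.912

p̂₁ = 151/1262 ≈ 0.119651, p̂₂ = 169/1555 ≈ 0.108682.
Pooled p̂ = (151+169)/(1262+1555) = 320/2817 = 0.113596.
SE = √(p̂(1−p̂)(1/n₁+1/n₂)) = √(0.113596·0.886404·0.00143548) = √(0.000144541) = 0.012023.
z = (0.119651 − 0.108682)/0.012023 = 0.010969/0.012023 = 0.912.
p-value = P(Z < 0.912) ≈ 0.8192; since p > α = 0.025, fail to reject H₀.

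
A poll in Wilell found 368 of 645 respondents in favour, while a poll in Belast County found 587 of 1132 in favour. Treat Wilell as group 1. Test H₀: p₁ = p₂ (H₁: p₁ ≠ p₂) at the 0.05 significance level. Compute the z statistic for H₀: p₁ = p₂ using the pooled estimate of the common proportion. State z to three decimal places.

z = 2.114

p̂₁ = 368/645 ≈ 0.570543, p̂₂ = 587/1132 ≈ 0.518551.
Pooled p̂ = (368+587)/(645+1132) = 955/1777 = 0.537423.
SE = √(0.2486 × 0.00243378) = 0.024597.
z = (0.570543 − 0.518551)/0.024597 = 0.051992/0.024597 = 2.114.
Two-sided p-value ≈ 2·Φ(−2.114) = 0.0345, so at α = 0.05 we reject H₀.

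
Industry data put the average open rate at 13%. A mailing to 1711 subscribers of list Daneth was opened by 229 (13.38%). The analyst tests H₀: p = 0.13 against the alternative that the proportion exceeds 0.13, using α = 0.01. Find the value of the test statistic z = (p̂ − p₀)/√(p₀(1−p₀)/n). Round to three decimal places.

p̂ = 229/1711 ≈ 0.13384.
Under H₀, SE = √(0.13·0.87/1711) = √(6.61017e-05) = 0.00813.
z = (0.13384 − 0.13)/0.00813 = 0.00384/0.00813 = 0.472.
p-value = P(Z > 0.472) ≈ 0.3184, so at α = 0.01 we fail to reject H₀.

z = 0.472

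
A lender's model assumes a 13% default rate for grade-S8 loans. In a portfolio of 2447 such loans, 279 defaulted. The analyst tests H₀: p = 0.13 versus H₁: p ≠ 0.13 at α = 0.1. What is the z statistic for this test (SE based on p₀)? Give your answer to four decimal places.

p̂ = 279/2447 ≈ 0.1140172.
Standard error under H₀: √(0.13×0.87/2447) = 0.0067985.
z = (0.1140172 − 0.13)/0.0067985 = -0.0159828/0.0067985 = -2.3509.
Two-sided p-value ≈ 2·Φ(−2.351) = 0.0187, so at α = 0.1 we reject H₀.

z = -2.3509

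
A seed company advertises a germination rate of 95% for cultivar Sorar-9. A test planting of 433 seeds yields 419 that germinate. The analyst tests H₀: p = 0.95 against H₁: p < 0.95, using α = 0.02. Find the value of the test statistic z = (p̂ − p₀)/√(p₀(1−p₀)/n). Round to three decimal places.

p̂ = 419/433 ≈ 0.967667.
Standard error under H₀: √(0.95×0.05/433) = 0.010474.
z = (0.967667 − 0.95)/0.010474 = 0.017667/0.010474 = 1.687.
p-value = P(Z < 1.687) ≈ 0.9542, so at α = 0.02 we fail to reject H₀.

z = 1.687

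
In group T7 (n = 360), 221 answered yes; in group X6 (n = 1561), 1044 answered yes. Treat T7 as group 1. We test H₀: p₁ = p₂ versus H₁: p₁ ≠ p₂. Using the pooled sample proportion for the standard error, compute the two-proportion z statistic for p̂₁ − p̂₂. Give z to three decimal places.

p̂₁ = 221/360 = 0.613889, p̂₂ = 1044/1561 = 0.668802.
Pooled p̂ = (221+1044)/(360+1561) = 1265/1921 = 0.658511.
SE = √(p̂(1−p̂)(1/n₁+1/n₂)) = √(0.658511·0.341489·0.00341839) = √(0.000768708) = 0.027726.
z = (0.613889 − 0.668802)/0.027726 = -0.054913/0.027726 = -1.981.

z = -1.981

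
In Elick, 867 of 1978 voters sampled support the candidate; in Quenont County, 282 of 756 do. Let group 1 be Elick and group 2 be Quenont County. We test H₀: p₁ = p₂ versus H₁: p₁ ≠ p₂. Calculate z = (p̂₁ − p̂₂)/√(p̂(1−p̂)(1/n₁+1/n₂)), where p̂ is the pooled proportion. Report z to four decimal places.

p̂₁ = 867/1978 ≈ 0.438322, p̂₂ = 282/756 ≈ 0.373016.
Pooled p̂ = (867+282)/(1978+756) = 1149/2734 = 0.420263.
SE = √(0.243642 × 0.00182831) = 0.021106.
z = (0.438322 − 0.373016)/0.021106 = 0.065306/0.021106 = 3.0942.

z = 3.0942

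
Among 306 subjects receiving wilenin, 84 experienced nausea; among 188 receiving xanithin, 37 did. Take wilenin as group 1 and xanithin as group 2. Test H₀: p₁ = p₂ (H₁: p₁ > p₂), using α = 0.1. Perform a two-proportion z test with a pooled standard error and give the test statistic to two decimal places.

z = 1.95

p̂₁ = 84/306 ≈ 0.2745, p̂₂ = 37/188 ≈ 0.1968.
Pooled p̂ = (84+37)/(306+188) = 121/494 = 0.2449.
SE = √(p̂(1−p̂)(1/n₁+1/n₂)) = √(0.2449·0.7551·0.00858712) = √(0.00158814) = 0.0399.
z = (0.2745 − 0.1968)/0.0399 = 0.0777/0.0399 = 1.95.
p-value = P(Z > 1.950) ≈ 0.0256, so at α = 0.1 we reject H₀.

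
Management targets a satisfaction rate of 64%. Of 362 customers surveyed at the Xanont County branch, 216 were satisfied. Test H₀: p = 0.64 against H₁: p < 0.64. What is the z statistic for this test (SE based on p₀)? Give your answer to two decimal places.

p̂ = 216/362 = 0.5967.
Under H₀, SE = √(0.64·0.36/362) = √(0.000636464) = 0.0252.
z = (0.5967 − 0.64)/0.0252 = -0.0433/0.0252 = -1.72.
p-value = P(Z < -1.717) ≈ 0.0430.

z = -1.72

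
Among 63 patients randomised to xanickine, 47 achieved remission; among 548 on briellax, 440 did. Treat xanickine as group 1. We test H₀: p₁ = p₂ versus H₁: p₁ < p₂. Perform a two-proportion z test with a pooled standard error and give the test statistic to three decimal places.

z = -1.063

p̂₁ = 47/63 = 0.74603, p̂₂ = 440/548 = 0.80292.
Pooled p̂ = (47+440)/(63+548) = 487/611 = 0.79705.
SE = √(p̂(1−p̂)(1/n₁+1/n₂)) = √(0.79705·0.20295·0.0176978) = √(0.00286278) = 0.05350.
z = (0.74603 − 0.80292)/0.05350 = -0.05689/0.05350 = -1.063.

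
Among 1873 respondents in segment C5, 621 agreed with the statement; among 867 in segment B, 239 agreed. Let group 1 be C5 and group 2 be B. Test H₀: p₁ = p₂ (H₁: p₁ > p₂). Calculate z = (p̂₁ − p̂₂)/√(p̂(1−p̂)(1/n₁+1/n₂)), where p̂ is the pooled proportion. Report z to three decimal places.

z = 2.932

p̂₁ = 621/1873 ≈ 0.33155, p̂₂ = 239/867 ≈ 0.27566.
Pooled p̂ = (621+239)/(1873+867) = 860/2740 = 0.31387.
SE = √(0.215355 × 0.00168731) = 0.01906.
z = (0.33155 − 0.27566)/0.01906 = 0.05589/0.01906 = 2.932.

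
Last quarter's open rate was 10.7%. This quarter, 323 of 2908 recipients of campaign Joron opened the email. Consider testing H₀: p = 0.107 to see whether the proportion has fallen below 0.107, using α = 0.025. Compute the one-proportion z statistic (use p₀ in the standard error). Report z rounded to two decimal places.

p̂ = 323/2908 = 0.11107.
Standard error under H₀: √(0.107×0.893/2908) = 0.00573.
z = (0.11107 − 0.107)/0.00573 = 0.00407/0.00573 = 0.71.
p-value = P(Z < 0.711) ≈ 0.7613, so at α = 0.025 we fail to reject H₀.

z = 0.71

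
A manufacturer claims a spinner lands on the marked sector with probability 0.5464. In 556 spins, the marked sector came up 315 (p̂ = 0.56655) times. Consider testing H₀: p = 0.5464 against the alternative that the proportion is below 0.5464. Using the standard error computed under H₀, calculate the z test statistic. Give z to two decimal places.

z = 0.95

p̂ = 315/556 ≈ 0.5665.
Standard error under H₀: √(0.5464×0.4536/556) = 0.0211.
z = (0.5665 − 0.5464)/0.0211 = 0.0201/0.0211 = 0.95.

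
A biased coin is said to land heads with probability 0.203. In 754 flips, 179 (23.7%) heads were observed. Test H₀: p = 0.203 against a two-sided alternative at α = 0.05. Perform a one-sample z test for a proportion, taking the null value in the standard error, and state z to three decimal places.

p̂ = 179/754 ≈ 0.23740.
Under H₀, SE = √(0.203·0.797/754) = √(0.000214577) = 0.01465.
z = (0.23740 − 0.203)/0.01465 = 0.03440/0.01465 = 2.348.
Two-sided p-value ≈ 2·Φ(−2.348) = 0.0189, so at α = 0.05 we reject H₀.

z = 2.348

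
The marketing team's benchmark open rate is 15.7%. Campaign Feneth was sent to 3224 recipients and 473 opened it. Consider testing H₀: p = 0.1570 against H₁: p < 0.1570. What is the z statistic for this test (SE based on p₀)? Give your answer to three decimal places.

p̂ = 473/3224 = 0.146712.
Under H₀, SE = √(0.157·0.843/3224) = √(4.10518e-05) = 0.006407.
z = (0.146712 − 0.157)/0.006407 = -0.010288/0.006407 = -1.606.
p-value = P(Z < -1.606) ≈ 0.0542.

z = -1.606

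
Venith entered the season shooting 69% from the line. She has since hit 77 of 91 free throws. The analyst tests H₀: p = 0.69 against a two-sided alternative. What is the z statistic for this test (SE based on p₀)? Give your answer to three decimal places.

z = 3.221

p̂ = 77/91 ≈ 0.84615.
Standard error under H₀: √(0.69×0.31/91) = 0.04848.
z = (0.84615 − 0.69)/0.04848 = 0.15615/0.04848 = 3.221.
Two-sided p-value ≈ 2·Φ(−3.221) = 0.0013.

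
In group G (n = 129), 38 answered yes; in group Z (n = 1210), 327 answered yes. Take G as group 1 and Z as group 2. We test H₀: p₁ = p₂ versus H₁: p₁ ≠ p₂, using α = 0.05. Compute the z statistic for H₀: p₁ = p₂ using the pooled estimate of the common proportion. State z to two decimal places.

p̂₁ = 38/129 ≈ 0.2946, p̂₂ = 327/1210 ≈ 0.2702.
Pooled p̂ = (38+327)/(129+1210) = 365/1339 = 0.2726.
SE = √(0.198285 × 0.00857838) = 0.0412.
z = (0.2946 − 0.2702)/0.0412 = 0.0244/0.0412 = 0.59.
Two-sided p-value ≈ 2·Φ(−0.590) = 0.5553; since p > α = 0.05, fail to reject H₀.

z = 0.59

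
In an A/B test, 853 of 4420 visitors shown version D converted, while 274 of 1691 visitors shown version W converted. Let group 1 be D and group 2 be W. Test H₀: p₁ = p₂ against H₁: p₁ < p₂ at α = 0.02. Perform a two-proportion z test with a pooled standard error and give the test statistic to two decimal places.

z = 2.79

p̂₁ = 853/4420 = 0.1930, p̂₂ = 274/1691 = 0.1620.
Pooled p̂ = (853+274)/(4420+1691) = 1127/6111 = 0.1844.
SE = √(0.15041 × 0.00081761) = 0.0111.
z = (0.1930 − 0.1620)/0.0111 = 0.0310/0.0111 = 2.79.
p-value = P(Z < 2.791) ≈ 0.9974; since p > α = 0.02, fail to reject H₀.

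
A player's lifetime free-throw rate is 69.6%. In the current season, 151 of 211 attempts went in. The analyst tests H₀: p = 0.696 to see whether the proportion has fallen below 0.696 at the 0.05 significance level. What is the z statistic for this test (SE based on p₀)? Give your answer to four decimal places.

z = 0.6202

p̂ = 151/211 = 0.715640.
SE = √(p₀(1−p₀)/n) = √(0.21158/211) = 0.031667.
z = (0.715640 − 0.696)/0.031667 = 0.019640/0.031667 = 0.6202.
p-value = P(Z < 0.620) ≈ 0.7324. With α = 0.05, fail to reject H₀.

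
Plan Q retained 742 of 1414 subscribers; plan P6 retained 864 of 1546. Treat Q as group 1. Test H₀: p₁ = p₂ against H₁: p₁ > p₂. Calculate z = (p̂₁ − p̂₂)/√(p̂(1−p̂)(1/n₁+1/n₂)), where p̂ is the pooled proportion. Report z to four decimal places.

z = -1.8606

p̂₁ = 742/1414 ≈ 0.5247525, p̂₂ = 864/1546 ≈ 0.5588616.
Pooled p̂ = (742+864)/(1414+1546) = 1606/2960 = 0.5425676.
SE = √(0.248188 × 0.00135404) = 0.0183319.
z = (0.5247525 − 0.5588616)/0.0183319 = -0.0341091/0.0183319 = -1.8606.
p-value = P(Z > -1.861) ≈ 0.9686.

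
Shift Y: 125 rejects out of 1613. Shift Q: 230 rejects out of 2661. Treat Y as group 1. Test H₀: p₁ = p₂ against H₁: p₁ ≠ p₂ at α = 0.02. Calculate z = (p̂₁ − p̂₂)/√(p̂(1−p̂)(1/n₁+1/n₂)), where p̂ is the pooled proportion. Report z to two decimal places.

p̂₁ = 125/1613 = 0.07750, p̂₂ = 230/2661 = 0.08643.
Pooled p̂ = (125+230)/(1613+2661) = 355/4274 = 0.08306.
SE = √(0.0761613 × 0.000995761) = 0.00871.
z = (0.07750 − 0.08643)/0.00871 = -0.00893/0.00871 = -1.03.
p-value = 2·P(Z > 1.026) ≈ 0.3047, so at α = 0.02 we fail to reject H₀.

z = -1.03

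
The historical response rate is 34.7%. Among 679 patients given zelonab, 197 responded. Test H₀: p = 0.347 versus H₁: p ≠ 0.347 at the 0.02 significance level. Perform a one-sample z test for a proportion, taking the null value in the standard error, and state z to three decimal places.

p̂ = 197/679 = 0.29013.
SE = √(p₀(1−p₀)/n) = √(0.22659/679) = 0.01827.
z = (0.29013 − 0.347)/0.01827 = -0.05687/0.01827 = -3.113.
p-value = 2·P(Z > 3.113) ≈ 0.0019. With α = 0.02, reject H₀.

z = -3.113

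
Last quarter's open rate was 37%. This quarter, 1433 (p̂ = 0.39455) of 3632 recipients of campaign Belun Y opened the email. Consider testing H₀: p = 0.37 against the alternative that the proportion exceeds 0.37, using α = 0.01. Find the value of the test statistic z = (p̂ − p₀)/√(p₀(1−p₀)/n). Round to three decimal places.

z = 3.064

p̂ = 1433/3632 = 0.394548.
SE = √(p₀(1−p₀)/n) = √(0.2331/3632) = 0.008011.
z = (0.394548 − 0.37)/0.008011 = 0.024548/0.008011 = 3.064.
p-value = P(Z > 3.064) ≈ 0.0011; since p < α = 0.01, reject H₀.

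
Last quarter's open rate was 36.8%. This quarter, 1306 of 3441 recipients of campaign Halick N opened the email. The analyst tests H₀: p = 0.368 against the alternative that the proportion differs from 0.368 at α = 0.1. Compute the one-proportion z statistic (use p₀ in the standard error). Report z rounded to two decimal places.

z = 1.40

p̂ = 1306/3441 = 0.3795.
SE = √(p₀(1−p₀)/n) = √(0.23258/3441) = 0.0082.
z = (0.3795 − 0.368)/0.0082 = 0.0115/0.0082 = 1.40.
p-value = 2·P(Z > 1.404) ≈ 0.1604, so at α = 0.1 we fail to reject H₀.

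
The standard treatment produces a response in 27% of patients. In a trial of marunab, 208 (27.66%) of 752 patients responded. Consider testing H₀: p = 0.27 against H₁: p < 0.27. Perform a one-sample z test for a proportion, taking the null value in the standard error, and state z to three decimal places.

z = 0.407

p̂ = 208/752 = 0.276596.
Standard error under H₀: √(0.27×0.73/752) = 0.016190.
z = (0.276596 − 0.27)/0.016190 = 0.006596/0.016190 = 0.407.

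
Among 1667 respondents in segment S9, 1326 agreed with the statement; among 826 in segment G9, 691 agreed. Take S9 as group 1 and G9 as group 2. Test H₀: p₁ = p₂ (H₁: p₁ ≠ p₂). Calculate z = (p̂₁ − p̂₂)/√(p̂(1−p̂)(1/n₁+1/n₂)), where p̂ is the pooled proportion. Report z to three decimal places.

p̂₁ = 1326/1667 ≈ 0.79544, p̂₂ = 691/826 ≈ 0.83656.
Pooled p̂ = (1326+691)/(1667+826) = 2017/2493 = 0.80907.
SE = √(p̂(1−p̂)(1/n₁+1/n₂)) = √(0.80907·0.19093·0.00181053) = √(0.000279689) = 0.01672.
z = (0.79544 − 0.83656)/0.01672 = -0.04112/0.01672 = -2.459.
p-value = 2·P(Z > 2.459) ≈ 0.0139.

z = -2.459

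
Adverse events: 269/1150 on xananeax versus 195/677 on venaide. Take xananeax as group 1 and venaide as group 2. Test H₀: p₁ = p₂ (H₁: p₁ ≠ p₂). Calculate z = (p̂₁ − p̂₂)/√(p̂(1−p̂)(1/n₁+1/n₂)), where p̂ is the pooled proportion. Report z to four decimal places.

z = -2.5667

p̂₁ = 269/1150 = 0.233913, p̂₂ = 195/677 = 0.288035.
Pooled p̂ = (269+195)/(1150+677) = 464/1827 = 0.253968.
SE = √(p̂(1−p̂)(1/n₁+1/n₂)) = √(0.253968·0.746032·0.00234667) = √(0.00044462) = 0.021086.
z = (0.233913 − 0.288035)/0.021086 = -0.054122/0.021086 = -2.5667.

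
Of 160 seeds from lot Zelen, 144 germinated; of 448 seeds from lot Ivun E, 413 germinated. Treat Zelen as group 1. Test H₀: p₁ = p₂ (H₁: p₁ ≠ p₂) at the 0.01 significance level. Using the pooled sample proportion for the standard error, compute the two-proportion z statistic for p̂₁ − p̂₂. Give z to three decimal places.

z = -0.857

p̂₁ = 144/160 ≈ 0.90000, p̂₂ = 413/448 ≈ 0.92188.
Pooled p̂ = (144+413)/(160+448) = 557/608 = 0.91612.
SE = √(0.0768455 × 0.00848214) = 0.02553.
z = (0.90000 − 0.92188)/0.02553 = -0.02188/0.02553 = -0.857.
Two-sided p-value ≈ 2·Φ(−0.857) = 0.3915, so at α = 0.01 we fail to reject H₀.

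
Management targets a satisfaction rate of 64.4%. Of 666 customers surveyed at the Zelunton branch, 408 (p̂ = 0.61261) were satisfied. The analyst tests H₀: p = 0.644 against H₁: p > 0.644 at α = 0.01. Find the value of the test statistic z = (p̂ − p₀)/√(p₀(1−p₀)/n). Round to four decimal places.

z = -1.6917

p̂ = 408/666 = 0.612613.
Under H₀, SE = √(0.644·0.356/666) = √(0.00034424) = 0.018554.
z = (0.612613 − 0.644)/0.018554 = -0.031387/0.018554 = -1.6917.
p-value = P(Z > -1.692) ≈ 0.9546. With α = 0.01, fail to reject H₀.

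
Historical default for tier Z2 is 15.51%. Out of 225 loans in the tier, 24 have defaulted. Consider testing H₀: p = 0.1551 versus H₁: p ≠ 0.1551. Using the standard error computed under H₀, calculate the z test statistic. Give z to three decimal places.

p̂ = 24/225 ≈ 0.10667.
Standard error under H₀: √(0.1551×0.8449/225) = 0.02413.
z = (0.10667 − 0.1551)/0.02413 = -0.04843/0.02413 = -2.007.

z = -2.007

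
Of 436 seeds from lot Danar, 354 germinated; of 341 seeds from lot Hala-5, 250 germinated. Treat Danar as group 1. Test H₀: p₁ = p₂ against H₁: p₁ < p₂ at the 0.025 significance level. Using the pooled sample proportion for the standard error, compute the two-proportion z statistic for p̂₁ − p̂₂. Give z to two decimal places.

p̂₁ = 354/436 ≈ 0.8119, p̂₂ = 250/341 ≈ 0.7331.
Pooled p̂ = (354+250)/(436+341) = 604/777 = 0.7773.
SE = √(p̂(1−p̂)(1/n₁+1/n₂)) = √(0.7773·0.2227·0.00522613) = √(0.000904526) = 0.0301.
z = (0.8119 − 0.7331)/0.0301 = 0.0788/0.0301 = 2.62.
p-value = P(Z < 2.620) ≈ 0.9956; since p > α = 0.025, fail to reject H₀.

z = 2.62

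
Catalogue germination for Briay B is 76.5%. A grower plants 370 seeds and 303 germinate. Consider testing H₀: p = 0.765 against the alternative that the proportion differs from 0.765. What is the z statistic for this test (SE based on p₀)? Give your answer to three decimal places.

z = 2.446

p̂ = 303/370 ≈ 0.81892.
Under H₀, SE = √(0.765·0.235/370) = √(0.000485878) = 0.02204.
z = (0.81892 − 0.765)/0.02204 = 0.05392/0.02204 = 2.446.
p-value = 2·P(Z > 2.446) ≈ 0.0144.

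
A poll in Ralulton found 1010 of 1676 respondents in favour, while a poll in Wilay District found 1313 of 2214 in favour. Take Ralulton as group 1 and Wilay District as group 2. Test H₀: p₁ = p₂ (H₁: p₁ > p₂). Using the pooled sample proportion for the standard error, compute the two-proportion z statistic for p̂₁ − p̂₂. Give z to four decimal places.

p̂₁ = 1010/1676 = 0.602625, p̂₂ = 1313/2214 = 0.593044.
Pooled p̂ = (1010+1313)/(1676+2214) = 2323/3890 = 0.597172.
SE = √(p̂(1−p̂)(1/n₁+1/n₂)) = √(0.597172·0.402828·0.00104833) = √(0.000252184) = 0.015880.
z = (0.602625 − 0.593044)/0.015880 = 0.009581/0.015880 = 0.6033.
p-value = P(Z > 0.603) ≈ 0.2731.

z = 0.6033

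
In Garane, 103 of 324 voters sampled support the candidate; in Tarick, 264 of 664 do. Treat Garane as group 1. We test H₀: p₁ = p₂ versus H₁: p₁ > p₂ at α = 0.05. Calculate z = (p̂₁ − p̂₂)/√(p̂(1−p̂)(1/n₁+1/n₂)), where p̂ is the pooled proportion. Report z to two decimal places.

z = -2.43

p̂₁ = 103/324 ≈ 0.31790, p̂₂ = 264/664 ≈ 0.39759.
Pooled p̂ = (103+264)/(324+664) = 367/988 = 0.37146.
SE = √(0.233477 × 0.00459244) = 0.03274.
z = (0.31790 − 0.39759)/0.03274 = -0.07969/0.03274 = -2.43.
p-value = P(Z > -2.434) ≈ 0.9925, so at α = 0.05 we fail to reject H₀.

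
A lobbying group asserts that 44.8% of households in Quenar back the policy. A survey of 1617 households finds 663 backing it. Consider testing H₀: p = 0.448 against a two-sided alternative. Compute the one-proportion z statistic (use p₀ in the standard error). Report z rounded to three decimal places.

p̂ = 663/1617 ≈ 0.410019.
Standard error under H₀: √(0.448×0.552/1617) = 0.012367.
z = (0.410019 − 0.448)/0.012367 = -0.037981/0.012367 = -3.071.
p-value = 2·P(Z > 3.071) ≈ 0.0021.

z = -3.071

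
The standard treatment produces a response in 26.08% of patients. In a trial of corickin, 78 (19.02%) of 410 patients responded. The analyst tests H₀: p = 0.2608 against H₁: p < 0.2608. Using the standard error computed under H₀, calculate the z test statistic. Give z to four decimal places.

z = -3.2538

p̂ = 78/410 = 0.190244.
Standard error under H₀: √(0.2608×0.7392/410) = 0.021684.
z = (0.190244 − 0.2608)/0.021684 = -0.070556/0.021684 = -3.2538.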